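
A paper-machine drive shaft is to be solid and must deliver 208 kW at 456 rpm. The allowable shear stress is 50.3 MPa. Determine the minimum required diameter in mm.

76.1 mm

ω = 2π·456/60 = 47.75 rad/s, so T = P/ω = 208×10³ / 47.75 = 4356 N·m.
For a solid shaft τ_max = 16T/(πd³), so d = (16T/(π τ_allow))^(1/3) = (16·4356/(π·5.03×10^7))^(1/3) = 0.07612 m.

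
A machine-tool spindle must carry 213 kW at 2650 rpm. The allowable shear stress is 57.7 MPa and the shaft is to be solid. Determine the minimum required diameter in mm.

ω = 2π·2650/60 = 277.5 rad/s, so T = P/ω = 213×10³ / 277.5 = 767.5 N·m.
For a solid shaft τ_max = 16T/(πd³), so d = (16T/(π τ_allow))^(1/3) = (16·767.5/(π·5.77×10^7))^(1/3) = 0.04077 m.

40.8 mm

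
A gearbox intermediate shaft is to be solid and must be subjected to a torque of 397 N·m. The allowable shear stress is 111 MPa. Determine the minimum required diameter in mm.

For a solid shaft τ_max = 16T/(πd³), so d = (16T/(π τ_allow))^(1/3) = (16·397.0/(π·1.11×10^8))^(1/3) = 0.02631 m.

26.3 mm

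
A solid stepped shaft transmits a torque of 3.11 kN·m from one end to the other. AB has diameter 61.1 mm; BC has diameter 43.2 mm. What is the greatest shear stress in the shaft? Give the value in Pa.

1.96e8 Pa

Under the same torque, τ_max = 16T/(πd³) is largest where d is smallest — segment BC (d = 43.2 mm).
τ_max = 16·3110/(π·(0.0432)³) = 1.965×10^8 Pa.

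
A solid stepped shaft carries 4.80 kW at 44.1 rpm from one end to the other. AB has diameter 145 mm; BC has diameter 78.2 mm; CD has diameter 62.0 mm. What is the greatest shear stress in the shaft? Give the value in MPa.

22.2 MPa

ω = 2π·44.1/60 = 4.618 rad/s, so T = P/ω = 4.80×10³ / 4.618 = 1039 N·m.
Under the same torque, τ_max = 16T/(πd³) is largest where d is smallest — segment CD (d = 62.0 mm).
τ_max = 16·1039/(π·(0.0620)³) = 2.221×10^7 Pa.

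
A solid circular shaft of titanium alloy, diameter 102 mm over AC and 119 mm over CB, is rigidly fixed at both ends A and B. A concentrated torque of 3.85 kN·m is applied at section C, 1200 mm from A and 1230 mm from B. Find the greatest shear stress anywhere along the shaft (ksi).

1.09 ksi

Compatibility: T_A·a/J_AC = T_B·b/J_CB with T_A + T_B = T₀.
J_AC = 1.06×10^-5 m⁴, J_CB = 1.97×10^-5 m⁴, so T_A = T₀·(J_AC/a)/((J_AC/a)+(J_CB/b)) = 1371 N·m, T_B = 2479 N·m.
τ in each portion: τ_AC = 6.58×10^6 Pa, τ_CB = 7.49×10^6 Pa; maximum is in CB.
τ_max = T_CB·r/J = 2479·0.0595/1.97×10^-5 = 7.491×10^6 Pa.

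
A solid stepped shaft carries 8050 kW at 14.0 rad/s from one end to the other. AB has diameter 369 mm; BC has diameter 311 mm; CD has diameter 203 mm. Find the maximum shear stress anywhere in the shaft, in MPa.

350 MPa

ω = 14.0 rad/s, so T = P/ω = 8050×10³ / 14.00 = 575000 N·m.
Under the same torque, τ_max = 16T/(πd³) is largest where d is smallest — segment CD (d = 203 mm).
τ_max = 16·575000/(π·(0.203)³) = 3.501×10^8 Pa.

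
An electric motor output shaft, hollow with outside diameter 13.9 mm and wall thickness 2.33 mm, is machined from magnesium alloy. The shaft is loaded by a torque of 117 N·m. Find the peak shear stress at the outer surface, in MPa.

276 MPa

J = π(d_o⁴ − d_i⁴)/32 = π(0.0139⁴ − 0.00924⁴)/32 = 2.949×10^-9 m⁴.
τ_max = T·r/J = 117.0 × 0.00695 / 2.949×10^-9 = 2.757×10^8 Pa.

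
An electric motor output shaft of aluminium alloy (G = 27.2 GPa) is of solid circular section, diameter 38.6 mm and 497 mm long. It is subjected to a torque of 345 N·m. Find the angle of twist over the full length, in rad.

J = πd⁴/32 = π(0.0386)⁴/32 = 2.179×10^-7 m⁴.
θ = T·L/(G·J) = 345.0 × 0.497 / (27.2×10⁹ × 2.179×10^-7) = 0.02892 rad.

0.0289 rad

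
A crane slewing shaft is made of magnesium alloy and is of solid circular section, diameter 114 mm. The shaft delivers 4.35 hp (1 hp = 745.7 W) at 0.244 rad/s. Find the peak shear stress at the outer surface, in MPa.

45.7 MPa

ω = 0.244 rad/s, so T = P/ω = 4.35×745.7 / 0.2440 = 13290 N·m.
J = πd⁴/32 = π(0.114)⁴/32 = 1.658×10^-5 m⁴.
τ_max = T·r/J = 13290 × 0.0570 / 1.658×10^-5 = 4.570×10^7 Pa.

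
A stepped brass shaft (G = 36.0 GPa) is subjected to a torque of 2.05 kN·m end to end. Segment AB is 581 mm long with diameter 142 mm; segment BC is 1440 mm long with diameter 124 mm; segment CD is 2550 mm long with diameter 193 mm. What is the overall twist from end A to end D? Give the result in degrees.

0.311°

J_AB = π(0.142)⁴/32 = 3.99×10^-5 m⁴; J_BC = π(0.124)⁴/32 = 2.32×10^-5 m⁴; J_CD = π(0.193)⁴/32 = 1.36×10^-4 m⁴.
θ = (T/G)·Σ L_i/J_i = (2050/36.0×10⁹)·(0.581/3.99×10^-5 + 1.44/2.32×10^-5 + 2.55/1.36×10^-4) = 5.428×10^-3 rad.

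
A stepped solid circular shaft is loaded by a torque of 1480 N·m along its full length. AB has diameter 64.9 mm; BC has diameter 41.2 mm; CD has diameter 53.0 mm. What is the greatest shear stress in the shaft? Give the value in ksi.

15.6 ksi

Under the same torque, τ_max = 16T/(πd³) is largest where d is smallest — segment BC (d = 41.2 mm).
τ_max = 16·1480/(π·(0.0412)³) = 1.078×10^8 Pa.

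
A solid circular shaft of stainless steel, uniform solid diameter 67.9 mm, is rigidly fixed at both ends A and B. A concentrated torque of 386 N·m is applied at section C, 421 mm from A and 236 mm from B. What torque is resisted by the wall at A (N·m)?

With uniform GJ and both ends fixed, compatibility θ_AC = θ_CB gives T_A·a = T_B·b, together with T_A + T_B = T₀.
T_A = T₀·b/(a+b) = 386.0·236/657.0 = 138.7 N·m; T_B = 247.3 N·m.

139 N·m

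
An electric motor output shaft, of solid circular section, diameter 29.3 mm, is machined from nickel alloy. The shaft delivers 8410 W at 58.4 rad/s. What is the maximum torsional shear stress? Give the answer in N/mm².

ω = 58.4 rad/s, so T = P/ω = 8410 / 58.40 = 144.0 N·m.
J = πd⁴/32 = π(0.0293)⁴/32 = 7.236×10^-8 m⁴.
τ_max = T·r/J = 144.0 × 0.0146 / 7.236×10^-8 = 2.916×10^7 Pa.

29.2 N/mm²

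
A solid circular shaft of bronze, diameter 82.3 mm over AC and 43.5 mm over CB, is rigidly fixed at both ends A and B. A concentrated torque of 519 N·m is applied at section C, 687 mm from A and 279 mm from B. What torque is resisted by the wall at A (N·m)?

435 N·m

Compatibility: T_A·a/J_AC = T_B·b/J_CB with T_A + T_B = T₀.
J_AC = 4.50×10^-6 m⁴, J_CB = 3.52×10^-7 m⁴, so T_A = T₀·(J_AC/a)/((J_AC/a)+(J_CB/b)) = 435.3 N·m, T_B = 83.66 N·m.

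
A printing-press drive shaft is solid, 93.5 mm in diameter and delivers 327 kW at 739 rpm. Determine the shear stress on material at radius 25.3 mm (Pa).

ω = 2π·739/60 = 77.39 rad/s, so T = P/ω = 327×10³ / 77.39 = 4225 N·m.
J = πd⁴/32 = π(0.0935)⁴/32 = 7.503×10^-6 m⁴.
Shear stress varies linearly with radius: τ = T·r/J = 4225 × 0.0253 / 7.503×10^-6 = 1.425×10^7 Pa.

1.42e7 Pa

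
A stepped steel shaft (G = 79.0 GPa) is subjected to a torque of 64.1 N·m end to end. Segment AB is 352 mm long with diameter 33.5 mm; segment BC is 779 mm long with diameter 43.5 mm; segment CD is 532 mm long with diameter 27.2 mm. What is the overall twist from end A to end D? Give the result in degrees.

J_AB = π(0.0335)⁴/32 = 1.24×10^-7 m⁴; J_BC = π(0.0435)⁴/32 = 3.52×10^-7 m⁴; J_CD = π(0.0272)⁴/32 = 5.37×10^-8 m⁴.
θ = (T/G)·Σ L_i/J_i = (64.10/79.0×10⁹)·(0.352/1.24×10^-7 + 0.779/3.52×10^-7 + 0.532/5.37×10^-8) = 0.01214 rad.

0.696°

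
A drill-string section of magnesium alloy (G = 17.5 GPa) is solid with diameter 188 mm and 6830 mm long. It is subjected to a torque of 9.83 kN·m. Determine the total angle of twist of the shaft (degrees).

1.79°

J = πd⁴/32 = π(0.188)⁴/32 = 1.226×10^-4 m⁴.
θ = T·L/(G·J) = 9830 × 6.83 / (17.5×10⁹ × 1.226×10^-4) = 0.03128 rad.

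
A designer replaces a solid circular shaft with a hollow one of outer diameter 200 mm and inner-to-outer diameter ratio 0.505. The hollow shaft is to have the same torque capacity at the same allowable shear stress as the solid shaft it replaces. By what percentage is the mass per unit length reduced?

Equal τ_max and T ⇒ the solid shaft needs d_s³ = d_o³(1−k⁴), so d_s = 200·(1−0.505⁴)^(1/3) = 195.6 mm.
Area ratio A_h/A_s = d_o²(1−k²)/d_s² = (1−k²)/(1−k⁴)^(2/3) = 0.7791.
Mass saving = 1 − 0.7791 = 22.1 %.

22.1 %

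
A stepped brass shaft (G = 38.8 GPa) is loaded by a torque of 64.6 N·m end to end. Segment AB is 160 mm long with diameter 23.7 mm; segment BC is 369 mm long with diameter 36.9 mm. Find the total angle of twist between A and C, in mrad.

12.0 mrad

J_AB = π(0.0237)⁴/32 = 3.10×10^-8 m⁴; J_BC = π(0.0369)⁴/32 = 1.82×10^-7 m⁴.
θ = (T/G)·Σ L_i/J_i = (64.60/38.8×10⁹)·(0.160/3.10×10^-8 + 0.369/1.82×10^-7) = 0.01198 rad.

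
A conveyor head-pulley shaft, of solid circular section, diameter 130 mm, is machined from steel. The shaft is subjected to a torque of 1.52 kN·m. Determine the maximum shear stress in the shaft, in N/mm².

J = πd⁴/32 = π(0.130)⁴/32 = 2.804×10^-5 m⁴.
τ_max = T·r/J = 1520 × 0.0650 / 2.804×10^-5 = 3.524×10^6 Pa.

3.52 N/mm²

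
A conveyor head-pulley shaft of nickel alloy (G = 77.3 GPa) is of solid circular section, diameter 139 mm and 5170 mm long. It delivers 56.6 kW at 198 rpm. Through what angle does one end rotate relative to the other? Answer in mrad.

4.98 mrad

ω = 2π·198/60 = 20.73 rad/s, so T = P/ω = 56.6×10³ / 20.73 = 2730 N·m.
J = πd⁴/32 = π(0.139)⁴/32 = 3.665×10^-5 m⁴.
θ = T·L/(G·J) = 2730 × 5.17 / (77.3×10⁹ × 3.665×10^-5) = 4.982×10^-3 rad.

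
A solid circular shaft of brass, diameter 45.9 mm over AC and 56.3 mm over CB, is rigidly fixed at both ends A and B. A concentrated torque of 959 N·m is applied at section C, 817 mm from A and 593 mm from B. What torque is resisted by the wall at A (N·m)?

Compatibility: T_A·a/J_AC = T_B·b/J_CB with T_A + T_B = T₀.
J_AC = 4.36×10^-7 m⁴, J_CB = 9.86×10^-7 m⁴, so T_A = T₀·(J_AC/a)/((J_AC/a)+(J_CB/b)) = 232.8 N·m, T_B = 726.2 N·m.

233 N·m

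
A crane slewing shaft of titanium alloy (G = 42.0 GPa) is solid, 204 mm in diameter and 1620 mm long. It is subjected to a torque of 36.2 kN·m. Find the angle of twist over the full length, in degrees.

J = πd⁴/32 = π(0.204)⁴/32 = 1.700×10^-4 m⁴.
θ = T·L/(G·J) = 36200 × 1.62 / (42.0×10⁹ × 1.700×10^-4) = 8.212×10^-3 rad.

0.471°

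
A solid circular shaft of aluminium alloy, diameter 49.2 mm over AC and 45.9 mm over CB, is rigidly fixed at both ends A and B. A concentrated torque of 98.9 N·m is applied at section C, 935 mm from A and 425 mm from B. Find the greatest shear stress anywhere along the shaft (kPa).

3260 kPa

Compatibility: T_A·a/J_AC = T_B·b/J_CB with T_A + T_B = T₀.
J_AC = 5.75×10^-7 m⁴, J_CB = 4.36×10^-7 m⁴, so T_A = T₀·(J_AC/a)/((J_AC/a)+(J_CB/b)) = 37.09 N·m, T_B = 61.81 N·m.
τ in each portion: τ_AC = 1.59×10^6 Pa, τ_CB = 3.26×10^6 Pa; maximum is in CB.
τ_max = T_CB·r/J = 61.81·0.0229/4.36×10^-7 = 3.255×10^6 Pa.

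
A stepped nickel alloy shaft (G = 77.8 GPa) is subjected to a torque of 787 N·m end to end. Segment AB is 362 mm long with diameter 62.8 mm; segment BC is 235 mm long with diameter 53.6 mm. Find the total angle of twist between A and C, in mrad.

5.33 mrad

J_AB = π(0.0628)⁴/32 = 1.53×10^-6 m⁴; J_BC = π(0.0536)⁴/32 = 8.10×10^-7 m⁴.
θ = (T/G)·Σ L_i/J_i = (787.0/77.8×10⁹)·(0.362/1.53×10^-6 + 0.235/8.10×10^-7) = 5.332×10^-3 rad.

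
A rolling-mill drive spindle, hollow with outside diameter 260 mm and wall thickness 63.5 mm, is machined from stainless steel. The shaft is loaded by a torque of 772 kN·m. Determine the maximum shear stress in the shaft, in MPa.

J = π(d_o⁴ − d_i⁴)/32 = π(0.260⁴ − 0.133⁴)/32 = 4.179×10^-4 m⁴.
τ_max = T·r/J = 772000 × 0.130 / 4.179×10^-4 = 2.401×10^8 Pa.

240 MPa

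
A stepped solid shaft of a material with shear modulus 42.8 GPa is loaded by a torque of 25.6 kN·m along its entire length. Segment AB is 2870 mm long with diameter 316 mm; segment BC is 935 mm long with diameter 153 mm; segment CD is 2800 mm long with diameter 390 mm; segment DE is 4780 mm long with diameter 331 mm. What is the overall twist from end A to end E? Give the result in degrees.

0.877°

J_AB = π(0.316)⁴/32 = 9.79×10^-4 m⁴; J_BC = π(0.153)⁴/32 = 5.38×10^-5 m⁴; J_CD = π(0.390)⁴/32 = 2.27×10^-3 m⁴; J_DE = π(0.331)⁴/32 = 1.18×10^-3 m⁴.
θ = (T/G)·Σ L_i/J_i = (25600/42.8×10⁹)·(2.87/9.79×10^-4 + 0.935/5.38×10^-5 + 2.80/2.27×10^-3 + 4.78/1.18×10^-3) = 0.01531 rad.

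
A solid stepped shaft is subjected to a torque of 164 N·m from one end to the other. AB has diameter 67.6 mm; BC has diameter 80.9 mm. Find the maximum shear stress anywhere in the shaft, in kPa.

2700 kPa

Under the same torque, τ_max = 16T/(πd³) is largest where d is smallest — segment AB (d = 67.6 mm).
τ_max = 16·164.0/(π·(0.0676)³) = 2.704×10^6 Pa.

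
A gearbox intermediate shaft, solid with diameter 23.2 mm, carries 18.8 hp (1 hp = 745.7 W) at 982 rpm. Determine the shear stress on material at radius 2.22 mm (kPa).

10600 kPa

ω = 2π·982/60 = 102.8 rad/s, so T = P/ω = 18.8×745.7 / 102.8 = 136.3 N·m.
J = πd⁴/32 = π(0.0232)⁴/32 = 2.844×10^-8 m⁴.
Shear stress varies linearly with radius: τ = T·r/J = 136.3 × 0.00222 / 2.844×10^-8 = 1.064×10^7 Pa.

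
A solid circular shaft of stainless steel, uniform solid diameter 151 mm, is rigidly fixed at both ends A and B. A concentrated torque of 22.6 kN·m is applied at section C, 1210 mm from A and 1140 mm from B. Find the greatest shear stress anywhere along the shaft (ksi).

With uniform GJ and both ends fixed, compatibility θ_AC = θ_CB gives T_A·a = T_B·b, together with T_A + T_B = T₀.
T_A = T₀·b/(a+b) = 22600·1140/2350 = 10960 N·m; T_B = 11640 N·m.
τ in each portion: τ_AC = 1.62×10^7 Pa, τ_CB = 1.72×10^7 Pa; maximum is in CB.
τ_max = T_CB·r/J = 11640·0.0755/5.10×10^-5 = 1.721×10^7 Pa.

2.50 ksi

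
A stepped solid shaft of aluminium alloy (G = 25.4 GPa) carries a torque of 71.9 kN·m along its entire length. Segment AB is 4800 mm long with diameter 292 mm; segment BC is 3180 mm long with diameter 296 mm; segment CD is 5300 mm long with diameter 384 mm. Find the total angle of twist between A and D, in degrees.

2.18°

J_AB = π(0.292)⁴/32 = 7.14×10^-4 m⁴; J_BC = π(0.296)⁴/32 = 7.54×10^-4 m⁴; J_CD = π(0.384)⁴/32 = 2.13×10^-3 m⁴.
θ = (T/G)·Σ L_i/J_i = (71900/25.4×10⁹)·(4.80/7.14×10^-4 + 3.18/7.54×10^-4 + 5.30/2.13×10^-3) = 0.03801 rad.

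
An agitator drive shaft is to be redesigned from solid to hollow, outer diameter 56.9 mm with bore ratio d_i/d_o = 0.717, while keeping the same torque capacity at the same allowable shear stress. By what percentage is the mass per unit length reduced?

Equal τ_max and T ⇒ the solid shaft needs d_s³ = d_o³(1−k⁴), so d_s = 56.9·(1−0.717⁴)^(1/3) = 51.37 mm.
Area ratio A_h/A_s = d_o²(1−k²)/d_s² = (1−k²)/(1−k⁴)^(2/3) = 0.5962.
Mass saving = 1 − 0.5962 = 40.4 %.

40.4 %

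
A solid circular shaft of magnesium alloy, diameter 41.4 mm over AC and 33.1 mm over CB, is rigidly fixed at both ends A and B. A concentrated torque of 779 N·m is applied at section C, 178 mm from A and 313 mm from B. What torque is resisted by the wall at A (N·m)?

632 N·m

Compatibility: T_A·a/J_AC = T_B·b/J_CB with T_A + T_B = T₀.
J_AC = 2.88×10^-7 m⁴, J_CB = 1.18×10^-7 m⁴, so T_A = T₀·(J_AC/a)/((J_AC/a)+(J_CB/b)) = 632.1 N·m, T_B = 146.9 N·m.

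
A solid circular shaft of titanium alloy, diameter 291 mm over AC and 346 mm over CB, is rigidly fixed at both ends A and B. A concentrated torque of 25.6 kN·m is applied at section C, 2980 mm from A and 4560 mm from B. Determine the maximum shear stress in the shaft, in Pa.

Compatibility: T_A·a/J_AC = T_B·b/J_CB with T_A + T_B = T₀.
J_AC = 7.04×10^-4 m⁴, J_CB = 1.41×10^-3 m⁴, so T_A = T₀·(J_AC/a)/((J_AC/a)+(J_CB/b)) = 11100 N·m, T_B = 14500 N·m.
τ in each portion: τ_AC = 2.29×10^6 Pa, τ_CB = 1.78×10^6 Pa; maximum is in AC.
τ_max = T_AC·r/J = 11100·0.145/7.04×10^-4 = 2.294×10^6 Pa.

2.29e6 Pa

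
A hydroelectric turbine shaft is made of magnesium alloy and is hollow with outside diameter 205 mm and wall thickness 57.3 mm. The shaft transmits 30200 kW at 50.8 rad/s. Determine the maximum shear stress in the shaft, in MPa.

365 MPa

ω = 50.8 rad/s, so T = P/ω = 30200×10³ / 50.80 = 594500 N·m.
J = π(d_o⁴ − d_i⁴)/32 = π(0.205⁴ − 0.0904⁴)/32 = 1.668×10^-4 m⁴.
τ_max = T·r/J = 594500 × 0.102 / 1.668×10^-4 = 3.653×10^8 Pa.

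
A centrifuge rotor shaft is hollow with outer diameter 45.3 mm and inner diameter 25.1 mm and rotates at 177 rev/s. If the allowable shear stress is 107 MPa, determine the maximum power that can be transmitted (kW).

J = π(d_o⁴ − d_i⁴)/32 = π(0.0453⁴ − 0.0251⁴)/32 = 3.745×10^-7 m⁴.
T_max = τ_allow·J/r = 1.07×10^8 × 3.745×10^-7 / 0.0226 = 1769 N·m.
ω = 2π·177 = 1112 rad/s, so P_max = T_max·ω = 1.967×10^6 W.

1970 kW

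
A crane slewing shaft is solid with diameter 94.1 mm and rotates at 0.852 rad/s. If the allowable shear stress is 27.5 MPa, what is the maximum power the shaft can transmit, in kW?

J = πd⁴/32 = π(0.0941)⁴/32 = 7.698×10^-6 m⁴.
T_max = τ_allow·J/r = 2.75×10^7 × 7.698×10^-6 / 0.0470 = 4499 N·m.
ω = 0.852 rad/s, so P_max = T_max·ω = 3833 W.

3.83 kW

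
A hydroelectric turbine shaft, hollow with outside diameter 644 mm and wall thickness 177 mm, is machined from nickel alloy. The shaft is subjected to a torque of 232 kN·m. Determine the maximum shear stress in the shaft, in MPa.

J = π(d_o⁴ − d_i⁴)/32 = π(0.644⁴ − 0.290⁴)/32 = 0.01619 m⁴.
τ_max = T·r/J = 232000 × 0.322 / 0.01619 = 4.614×10^6 Pa.

4.61 MPa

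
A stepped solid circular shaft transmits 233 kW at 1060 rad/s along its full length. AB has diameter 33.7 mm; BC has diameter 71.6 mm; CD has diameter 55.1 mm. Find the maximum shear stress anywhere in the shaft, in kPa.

ω = 1060 rad/s, so T = P/ω = 233×10³ / 1060 = 219.8 N·m.
Under the same torque, τ_max = 16T/(πd³) is largest where d is smallest — segment AB (d = 33.7 mm).
τ_max = 16·219.8/(π·(0.0337)³) = 2.925×10^7 Pa.

29300 kPa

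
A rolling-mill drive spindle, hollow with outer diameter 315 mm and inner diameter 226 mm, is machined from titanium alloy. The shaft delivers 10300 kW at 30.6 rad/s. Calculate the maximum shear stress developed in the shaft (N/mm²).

74.6 N/mm²

ω = 30.6 rad/s, so T = P/ω = 10300×10³ / 30.60 = 336600 N·m.
J = π(d_o⁴ − d_i⁴)/32 = π(0.315⁴ − 0.226⁴)/32 = 7.105×10^-4 m⁴.
τ_max = T·r/J = 336600 × 0.158 / 7.105×10^-4 = 7.462×10^7 Pa.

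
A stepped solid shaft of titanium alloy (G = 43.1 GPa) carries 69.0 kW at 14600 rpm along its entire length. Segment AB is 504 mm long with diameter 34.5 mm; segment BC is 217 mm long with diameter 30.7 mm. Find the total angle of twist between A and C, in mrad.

ω = 2π·14600/60 = 1529 rad/s, so T = P/ω = 69.0×10³ / 1529 = 45.13 N·m.
J_AB = π(0.0345)⁴/32 = 1.39×10^-7 m⁴; J_BC = π(0.0307)⁴/32 = 8.72×10^-8 m⁴.
θ = (T/G)·Σ L_i/J_i = (45.13/43.1×10⁹)·(0.504/1.39×10^-7 + 0.217/8.72×10^-8) = 6.400×10^-3 rad.

6.40 mrad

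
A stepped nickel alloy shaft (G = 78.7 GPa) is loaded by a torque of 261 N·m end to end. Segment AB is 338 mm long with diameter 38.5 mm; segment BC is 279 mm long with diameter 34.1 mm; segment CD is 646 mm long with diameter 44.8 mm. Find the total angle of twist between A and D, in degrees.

J_AB = π(0.0385)⁴/32 = 2.16×10^-7 m⁴; J_BC = π(0.0341)⁴/32 = 1.33×10^-7 m⁴; J_CD = π(0.0448)⁴/32 = 3.95×10^-7 m⁴.
θ = (T/G)·Σ L_i/J_i = (261.0/78.7×10⁹)·(0.338/2.16×10^-7 + 0.279/1.33×10^-7 + 0.646/3.95×10^-7) = 0.01758 rad.

1.01°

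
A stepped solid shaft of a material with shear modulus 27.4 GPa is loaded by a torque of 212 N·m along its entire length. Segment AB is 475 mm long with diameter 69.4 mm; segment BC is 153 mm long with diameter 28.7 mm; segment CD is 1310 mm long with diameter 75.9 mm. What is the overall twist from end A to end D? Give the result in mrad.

J_AB = π(0.0694)⁴/32 = 2.28×10^-6 m⁴; J_BC = π(0.0287)⁴/32 = 6.66×10^-8 m⁴; J_CD = π(0.0759)⁴/32 = 3.26×10^-6 m⁴.
θ = (T/G)·Σ L_i/J_i = (212.0/27.4×10⁹)·(0.475/2.28×10^-6 + 0.153/6.66×10^-8 + 1.31/3.26×10^-6) = 0.02250 rad.

22.5 mrad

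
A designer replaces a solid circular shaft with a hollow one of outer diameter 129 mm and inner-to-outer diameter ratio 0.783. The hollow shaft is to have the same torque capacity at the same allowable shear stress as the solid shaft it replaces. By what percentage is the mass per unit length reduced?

Equal τ_max and T ⇒ the solid shaft needs d_s³ = d_o³(1−k⁴), so d_s = 129·(1−0.783⁴)^(1/3) = 110.2 mm.
Area ratio A_h/A_s = d_o²(1−k²)/d_s² = (1−k²)/(1−k⁴)^(2/3) = 0.5298.
Mass saving = 1 − 0.5298 = 47.0 %.

47.0 %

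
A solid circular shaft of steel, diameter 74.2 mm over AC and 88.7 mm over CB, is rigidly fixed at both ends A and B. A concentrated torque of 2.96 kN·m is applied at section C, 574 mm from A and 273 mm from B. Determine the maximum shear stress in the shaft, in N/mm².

17.5 N/mm²

Compatibility: T_A·a/J_AC = T_B·b/J_CB with T_A + T_B = T₀.
J_AC = 2.98×10^-6 m⁴, J_CB = 6.08×10^-6 m⁴, so T_A = T₀·(J_AC/a)/((J_AC/a)+(J_CB/b)) = 559.2 N·m, T_B = 2401 N·m.
τ in each portion: τ_AC = 6.97×10^6 Pa, τ_CB = 1.75×10^7 Pa; maximum is in CB.
τ_max = T_CB·r/J = 2401·0.0444/6.08×10^-6 = 1.752×10^7 Pa.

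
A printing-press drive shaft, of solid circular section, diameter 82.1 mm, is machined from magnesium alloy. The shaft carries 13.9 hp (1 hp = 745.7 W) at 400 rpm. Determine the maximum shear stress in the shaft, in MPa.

ω = 2π·400/60 = 41.89 rad/s, so T = P/ω = 13.9×745.7 / 41.89 = 247.5 N·m.
J = πd⁴/32 = π(0.0821)⁴/32 = 4.460×10^-6 m⁴.
τ_max = T·r/J = 247.5 × 0.0410 / 4.460×10^-6 = 2.277×10^6 Pa.

2.28 MPa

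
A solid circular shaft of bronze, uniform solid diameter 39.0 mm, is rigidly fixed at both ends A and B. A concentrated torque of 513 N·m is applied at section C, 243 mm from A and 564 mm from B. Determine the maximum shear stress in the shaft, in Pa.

With uniform GJ and both ends fixed, compatibility θ_AC = θ_CB gives T_A·a = T_B·b, together with T_A + T_B = T₀.
T_A = T₀·b/(a+b) = 513.0·564/807.0 = 358.5 N·m; T_B = 154.5 N·m.
τ in each portion: τ_AC = 3.08×10^7 Pa, τ_CB = 1.33×10^7 Pa; maximum is in AC.
τ_max = T_AC·r/J = 358.5·0.0195/2.27×10^-7 = 3.078×10^7 Pa.

3.08e7 Pa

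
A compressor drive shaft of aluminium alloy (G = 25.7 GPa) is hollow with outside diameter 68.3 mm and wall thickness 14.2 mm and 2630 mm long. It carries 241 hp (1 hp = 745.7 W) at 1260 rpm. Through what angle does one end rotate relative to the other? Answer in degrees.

ω = 2π·1260/60 = 131.9 rad/s, so T = P/ω = 241×745.7 / 131.9 = 1362 N·m.
J = π(d_o⁴ − d_i⁴)/32 = π(0.0683⁴ − 0.0399⁴)/32 = 1.888×10^-6 m⁴.
θ = T·L/(G·J) = 1362 × 2.63 / (25.7×10⁹ × 1.888×10^-6) = 0.07384 rad.

4.23°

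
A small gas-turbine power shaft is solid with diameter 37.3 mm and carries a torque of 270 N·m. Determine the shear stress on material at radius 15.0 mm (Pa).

2.13e7 Pa

J = πd⁴/32 = π(0.0373)⁴/32 = 1.900×10^-7 m⁴.
Shear stress varies linearly with radius: τ = T·r/J = 270.0 × 0.0150 / 1.900×10^-7 = 2.131×10^7 Pa.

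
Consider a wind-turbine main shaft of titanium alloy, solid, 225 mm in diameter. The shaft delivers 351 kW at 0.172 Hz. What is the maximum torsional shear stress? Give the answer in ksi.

21.1 ksi

ω = 2π·0.172 = 1.081 rad/s, so T = P/ω = 351×10³ / 1.081 = 324800 N·m.
J = πd⁴/32 = π(0.225)⁴/32 = 2.516×10^-4 m⁴.
τ_max = T·r/J = 324800 × 0.113 / 2.516×10^-4 = 1.452×10^8 Pa.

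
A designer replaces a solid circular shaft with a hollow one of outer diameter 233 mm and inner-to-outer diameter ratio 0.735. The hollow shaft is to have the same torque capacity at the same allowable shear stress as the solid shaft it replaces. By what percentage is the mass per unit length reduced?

42.1 %

Equal τ_max and T ⇒ the solid shaft needs d_s³ = d_o³(1−k⁴), so d_s = 233·(1−0.735⁴)^(1/3) = 207.7 mm.
Area ratio A_h/A_s = d_o²(1−k²)/d_s² = (1−k²)/(1−k⁴)^(2/3) = 0.5787.
Mass saving = 1 − 0.5787 = 42.1 %.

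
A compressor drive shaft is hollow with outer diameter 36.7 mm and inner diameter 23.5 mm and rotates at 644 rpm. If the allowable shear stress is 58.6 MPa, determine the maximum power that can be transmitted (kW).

J = π(d_o⁴ − d_i⁴)/32 = π(0.0367⁴ − 0.0235⁴)/32 = 1.482×10^-7 m⁴.
T_max = τ_allow·J/r = 5.86×10^7 × 1.482×10^-7 / 0.0184 = 473.1 N·m.
ω = 2π·644/60 = 67.44 rad/s, so P_max = T_max·ω = 3.191×10^4 W.

31.9 kW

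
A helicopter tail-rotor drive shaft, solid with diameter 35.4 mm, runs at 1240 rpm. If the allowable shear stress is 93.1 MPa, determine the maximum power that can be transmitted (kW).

105 kW

J = πd⁴/32 = π(0.0354)⁴/32 = 1.542×10^-7 m⁴.
T_max = τ_allow·J/r = 9.31×10^7 × 1.542×10^-7 / 0.0177 = 810.9 N·m.
ω = 2π·1240/60 = 129.9 rad/s, so P_max = T_max·ω = 1.053×10^5 W.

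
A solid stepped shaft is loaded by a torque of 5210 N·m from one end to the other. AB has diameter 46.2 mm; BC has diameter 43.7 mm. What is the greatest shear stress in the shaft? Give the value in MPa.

318 MPa

Under the same torque, τ_max = 16T/(πd³) is largest where d is smallest — segment BC (d = 43.7 mm).
τ_max = 16·5210/(π·(0.0437)³) = 3.180×10^8 Pa.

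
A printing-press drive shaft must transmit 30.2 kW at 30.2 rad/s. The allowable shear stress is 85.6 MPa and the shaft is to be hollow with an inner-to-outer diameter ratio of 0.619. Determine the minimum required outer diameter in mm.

ω = 30.2 rad/s, so T = P/ω = 30.2×10³ / 30.20 = 1000 N·m.
For a hollow shaft with d_i/d_o = 0.619: τ_max = 16T/(π d_o³ (1−k⁴)), so d_o = [16T/(π τ_allow (1−k⁴))]^(1/3) = [16·1000/(π·8.56×10^7·0.8532)]^(1/3) = 0.04116 m.

41.2 mm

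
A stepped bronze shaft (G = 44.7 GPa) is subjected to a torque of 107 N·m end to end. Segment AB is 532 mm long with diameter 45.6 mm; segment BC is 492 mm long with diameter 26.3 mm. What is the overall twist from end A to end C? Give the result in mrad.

J_AB = π(0.0456)⁴/32 = 4.24×10^-7 m⁴; J_BC = π(0.0263)⁴/32 = 4.70×10^-8 m⁴.
θ = (T/G)·Σ L_i/J_i = (107.0/44.7×10⁹)·(0.532/4.24×10^-7 + 0.492/4.70×10^-8) = 0.02807 rad.

28.1 mrad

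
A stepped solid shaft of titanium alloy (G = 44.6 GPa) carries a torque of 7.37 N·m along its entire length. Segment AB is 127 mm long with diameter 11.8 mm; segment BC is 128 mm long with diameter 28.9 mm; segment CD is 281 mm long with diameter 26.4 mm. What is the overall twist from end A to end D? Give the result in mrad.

J_AB = π(0.0118)⁴/32 = 1.90×10^-9 m⁴; J_BC = π(0.0289)⁴/32 = 6.85×10^-8 m⁴; J_CD = π(0.0264)⁴/32 = 4.77×10^-8 m⁴.
θ = (T/G)·Σ L_i/J_i = (7.370/44.6×10⁹)·(0.127/1.90×10^-9 + 0.128/6.85×10^-8 + 0.281/4.77×10^-8) = 0.01231 rad.

12.3 mrad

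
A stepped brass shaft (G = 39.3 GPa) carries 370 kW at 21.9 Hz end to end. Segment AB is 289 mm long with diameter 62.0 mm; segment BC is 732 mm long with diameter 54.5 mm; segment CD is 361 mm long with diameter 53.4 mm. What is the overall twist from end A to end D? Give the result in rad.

ω = 2π·21.9 = 137.6 rad/s, so T = P/ω = 370×10³ / 137.6 = 2689 N·m.
J_AB = π(0.0620)⁴/32 = 1.45×10^-6 m⁴; J_BC = π(0.0545)⁴/32 = 8.66×10^-7 m⁴; J_CD = π(0.0534)⁴/32 = 7.98×10^-7 m⁴.
θ = (T/G)·Σ L_i/J_i = (2689/39.3×10⁹)·(0.289/1.45×10^-6 + 0.732/8.66×10^-7 + 0.361/7.98×10^-7) = 0.1024 rad.

0.102 rad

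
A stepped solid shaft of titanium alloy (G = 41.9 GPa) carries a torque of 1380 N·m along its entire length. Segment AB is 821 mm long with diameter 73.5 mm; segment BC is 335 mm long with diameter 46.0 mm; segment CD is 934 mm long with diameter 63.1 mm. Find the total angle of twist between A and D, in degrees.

J_AB = π(0.0735)⁴/32 = 2.87×10^-6 m⁴; J_BC = π(0.0460)⁴/32 = 4.40×10^-7 m⁴; J_CD = π(0.0631)⁴/32 = 1.56×10^-6 m⁴.
θ = (T/G)·Σ L_i/J_i = (1380/41.9×10⁹)·(0.821/2.87×10^-6 + 0.335/4.40×10^-7 + 0.934/1.56×10^-6) = 0.05430 rad.

3.11°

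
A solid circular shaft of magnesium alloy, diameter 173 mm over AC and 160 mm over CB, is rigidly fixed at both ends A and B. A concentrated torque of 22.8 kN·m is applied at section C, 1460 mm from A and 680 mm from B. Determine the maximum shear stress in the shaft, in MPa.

Compatibility: T_A·a/J_AC = T_B·b/J_CB with T_A + T_B = T₀.
J_AC = 8.79×10^-5 m⁴, J_CB = 6.43×10^-5 m⁴, so T_A = T₀·(J_AC/a)/((J_AC/a)+(J_CB/b)) = 8869 N·m, T_B = 13930 N·m.
τ in each portion: τ_AC = 8.72×10^6 Pa, τ_CB = 1.73×10^7 Pa; maximum is in CB.
τ_max = T_CB·r/J = 13930·0.0800/6.43×10^-5 = 1.732×10^7 Pa.

17.3 MPa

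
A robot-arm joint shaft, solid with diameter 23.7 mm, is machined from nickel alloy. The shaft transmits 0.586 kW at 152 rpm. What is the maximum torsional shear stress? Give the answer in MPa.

ω = 2π·152/60 = 15.92 rad/s, so T = P/ω = 0.586×10³ / 15.92 = 36.82 N·m.
J = πd⁴/32 = π(0.0237)⁴/32 = 3.097×10^-8 m⁴.
τ_max = T·r/J = 36.82 × 0.0118 / 3.097×10^-8 = 1.408×10^7 Pa.

14.1 MPa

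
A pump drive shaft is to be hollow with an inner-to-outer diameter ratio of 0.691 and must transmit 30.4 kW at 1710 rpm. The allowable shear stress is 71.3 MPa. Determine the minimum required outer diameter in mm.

ω = 2π·1710/60 = 179.1 rad/s, so T = P/ω = 30.4×10³ / 179.1 = 169.8 N·m.
For a hollow shaft with d_i/d_o = 0.691: τ_max = 16T/(π d_o³ (1−k⁴)), so d_o = [16T/(π τ_allow (1−k⁴))]^(1/3) = [16·169.8/(π·7.13×10^7·0.7720)]^(1/3) = 0.02504 m.

25.0 mm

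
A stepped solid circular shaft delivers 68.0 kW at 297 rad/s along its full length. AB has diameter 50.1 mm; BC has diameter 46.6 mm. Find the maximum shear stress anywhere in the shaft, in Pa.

1.15e7 Pa

ω = 297 rad/s, so T = P/ω = 68.0×10³ / 297.0 = 229.0 N·m.
Under the same torque, τ_max = 16T/(πd³) is largest where d is smallest — segment BC (d = 46.6 mm).
τ_max = 16·229.0/(π·(0.0466)³) = 1.152×10^7 Pa.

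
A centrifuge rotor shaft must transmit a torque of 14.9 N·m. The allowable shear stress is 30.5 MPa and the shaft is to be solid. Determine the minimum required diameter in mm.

For a solid shaft τ_max = 16T/(πd³), so d = (16T/(π τ_allow))^(1/3) = (16·14.90/(π·3.05×10^7))^(1/3) = 0.01355 m.

13.6 mm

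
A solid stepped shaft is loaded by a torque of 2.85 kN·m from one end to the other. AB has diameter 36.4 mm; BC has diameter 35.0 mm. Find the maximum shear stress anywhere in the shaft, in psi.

49100 psi

Under the same torque, τ_max = 16T/(πd³) is largest where d is smallest — segment BC (d = 35.0 mm).
τ_max = 16·2850/(π·(0.0350)³) = 3.385×10^8 Pa.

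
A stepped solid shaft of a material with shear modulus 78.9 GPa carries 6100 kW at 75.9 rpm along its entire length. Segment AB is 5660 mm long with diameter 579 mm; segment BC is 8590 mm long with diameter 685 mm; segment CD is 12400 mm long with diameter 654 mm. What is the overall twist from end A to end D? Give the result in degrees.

ω = 2π·75.9/60 = 7.948 rad/s, so T = P/ω = 6100×10³ / 7.948 = 767500 N·m.
J_AB = π(0.579)⁴/32 = 0.0110 m⁴; J_BC = π(0.685)⁴/32 = 0.0216 m⁴; J_CD = π(0.654)⁴/32 = 0.0180 m⁴.
θ = (T/G)·Σ L_i/J_i = (767500/78.9×10⁹)·(5.66/0.0110 + 8.59/0.0216 + 12.4/0.0180) = 0.01557 rad.

0.892°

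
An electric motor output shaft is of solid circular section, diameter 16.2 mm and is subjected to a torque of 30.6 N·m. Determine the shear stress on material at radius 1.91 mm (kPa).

8640 kPa

J = πd⁴/32 = π(0.0162)⁴/32 = 6.762×10^-9 m⁴.
Shear stress varies linearly with radius: τ = T·r/J = 30.60 × 0.00191 / 6.762×10^-9 = 8.644×10^6 Pa.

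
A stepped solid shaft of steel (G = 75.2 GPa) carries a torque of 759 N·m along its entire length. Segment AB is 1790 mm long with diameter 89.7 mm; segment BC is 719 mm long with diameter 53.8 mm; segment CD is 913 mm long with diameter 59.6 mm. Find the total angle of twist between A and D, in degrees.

1.09°

J_AB = π(0.0897)⁴/32 = 6.36×10^-6 m⁴; J_BC = π(0.0538)⁴/32 = 8.22×10^-7 m⁴; J_CD = π(0.0596)⁴/32 = 1.24×10^-6 m⁴.
θ = (T/G)·Σ L_i/J_i = (759.0/75.2×10⁹)·(1.79/6.36×10^-6 + 0.719/8.22×10^-7 + 0.913/1.24×10^-6) = 0.01910 rad.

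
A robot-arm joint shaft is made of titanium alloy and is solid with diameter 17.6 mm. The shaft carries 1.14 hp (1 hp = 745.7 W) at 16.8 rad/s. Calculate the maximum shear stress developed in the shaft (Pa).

4.73e7 Pa

ω = 16.8 rad/s, so T = P/ω = 1.14×745.7 / 16.80 = 50.60 N·m.
J = πd⁴/32 = π(0.0176)⁴/32 = 9.420×10^-9 m⁴.
τ_max = T·r/J = 50.60 × 0.00880 / 9.420×10^-9 = 4.727×10^7 Pa.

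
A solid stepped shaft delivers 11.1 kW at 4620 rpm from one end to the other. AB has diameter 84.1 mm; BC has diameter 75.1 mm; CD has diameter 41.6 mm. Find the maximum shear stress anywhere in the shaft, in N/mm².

ω = 2π·4620/60 = 483.8 rad/s, so T = P/ω = 11.1×10³ / 483.8 = 22.94 N·m.
Under the same torque, τ_max = 16T/(πd³) is largest where d is smallest — segment CD (d = 41.6 mm).
τ_max = 16·22.94/(π·(0.0416)³) = 1.623×10^6 Pa.

1.62 N/mm²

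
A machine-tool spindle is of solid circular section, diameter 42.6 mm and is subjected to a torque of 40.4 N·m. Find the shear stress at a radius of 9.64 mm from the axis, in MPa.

J = πd⁴/32 = π(0.0426)⁴/32 = 3.233×10^-7 m⁴.
Shear stress varies linearly with radius: τ = T·r/J = 40.40 × 0.00964 / 3.233×10^-7 = 1.205×10^6 Pa.

1.20 MPa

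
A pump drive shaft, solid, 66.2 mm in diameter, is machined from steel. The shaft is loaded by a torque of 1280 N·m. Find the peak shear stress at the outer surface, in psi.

J = πd⁴/32 = π(0.0662)⁴/32 = 1.886×10^-6 m⁴.
τ_max = T·r/J = 1280 × 0.0331 / 1.886×10^-6 = 2.247×10^7 Pa.

3260 psi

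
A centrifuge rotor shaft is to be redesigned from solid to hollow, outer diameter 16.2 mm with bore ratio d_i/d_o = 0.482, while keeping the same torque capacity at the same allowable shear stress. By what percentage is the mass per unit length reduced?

Equal τ_max and T ⇒ the solid shaft needs d_s³ = d_o³(1−k⁴), so d_s = 16.2·(1−0.482⁴)^(1/3) = 15.90 mm.
Area ratio A_h/A_s = d_o²(1−k²)/d_s² = (1−k²)/(1−k⁴)^(2/3) = 0.7966.
Mass saving = 1 − 0.7966 = 20.3 %.

20.3 %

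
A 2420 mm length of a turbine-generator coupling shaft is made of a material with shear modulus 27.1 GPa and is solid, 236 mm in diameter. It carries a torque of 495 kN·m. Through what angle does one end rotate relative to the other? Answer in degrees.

J = πd⁴/32 = π(0.236)⁴/32 = 3.045×10^-4 m⁴.
θ = T·L/(G·J) = 495000 × 2.42 / (27.1×10⁹ × 3.045×10^-4) = 0.1451 rad.

8.32°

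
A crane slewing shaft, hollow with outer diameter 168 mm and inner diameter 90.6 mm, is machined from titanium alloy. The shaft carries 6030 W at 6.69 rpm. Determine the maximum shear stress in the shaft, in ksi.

ω = 2π·6.69/60 = 0.7006 rad/s, so T = P/ω = 6030 / 0.7006 = 8607 N·m.
J = π(d_o⁴ − d_i⁴)/32 = π(0.168⁴ − 0.0906⁴)/32 = 7.159×10^-5 m⁴.
τ_max = T·r/J = 8607 × 0.0840 / 7.159×10^-5 = 1.010×10^7 Pa.

1.46 ksi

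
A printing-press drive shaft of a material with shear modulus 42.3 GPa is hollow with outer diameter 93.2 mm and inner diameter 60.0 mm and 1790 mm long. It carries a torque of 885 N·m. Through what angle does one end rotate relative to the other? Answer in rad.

J = π(d_o⁴ − d_i⁴)/32 = π(0.0932⁴ − 0.0600⁴)/32 = 6.135×10^-6 m⁴.
θ = T·L/(G·J) = 885.0 × 1.79 / (42.3×10⁹ × 6.135×10^-6) = 6.104×10^-3 rad.

0.00610 rad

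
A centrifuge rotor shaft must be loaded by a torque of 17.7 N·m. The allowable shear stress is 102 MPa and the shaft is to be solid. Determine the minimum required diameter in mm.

For a solid shaft τ_max = 16T/(πd³), so d = (16T/(π τ_allow))^(1/3) = (16·17.70/(π·1.02×10^8))^(1/3) = 0.009597 m.

9.60 mm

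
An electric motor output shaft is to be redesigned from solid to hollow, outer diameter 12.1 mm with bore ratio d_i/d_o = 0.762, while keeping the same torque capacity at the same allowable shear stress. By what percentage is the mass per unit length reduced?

44.8 %

Equal τ_max and T ⇒ the solid shaft needs d_s³ = d_o³(1−k⁴), so d_s = 12.1·(1−0.762⁴)^(1/3) = 10.55 mm.
Area ratio A_h/A_s = d_o²(1−k²)/d_s² = (1−k²)/(1−k⁴)^(2/3) = 0.5516.
Mass saving = 1 − 0.5516 = 44.8 %.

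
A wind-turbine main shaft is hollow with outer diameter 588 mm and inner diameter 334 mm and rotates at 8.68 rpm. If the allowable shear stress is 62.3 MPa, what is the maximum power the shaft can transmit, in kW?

2030 kW

J = π(d_o⁴ − d_i⁴)/32 = π(0.588⁴ − 0.334⁴)/32 = 0.01051 m⁴.
T_max = τ_allow·J/r = 6.23×10^7 × 0.01051 / 0.294 = 2.228e6 N·m.
ω = 2π·8.68/60 = 0.9090 rad/s, so P_max = T_max·ω = 2.025×10^6 W.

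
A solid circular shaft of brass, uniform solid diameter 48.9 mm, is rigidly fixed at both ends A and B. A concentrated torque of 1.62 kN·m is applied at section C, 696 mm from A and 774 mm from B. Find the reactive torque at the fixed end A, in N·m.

With uniform GJ and both ends fixed, compatibility θ_AC = θ_CB gives T_A·a = T_B·b, together with T_A + T_B = T₀.
T_A = T₀·b/(a+b) = 1620·774/1470 = 853.0 N·m; T_B = 767.0 N·m.

853 N·m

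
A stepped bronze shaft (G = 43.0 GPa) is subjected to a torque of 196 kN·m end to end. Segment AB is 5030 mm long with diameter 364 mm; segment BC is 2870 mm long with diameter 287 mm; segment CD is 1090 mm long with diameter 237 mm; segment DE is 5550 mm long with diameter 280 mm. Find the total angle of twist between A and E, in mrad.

J_AB = π(0.364)⁴/32 = 1.72×10^-3 m⁴; J_BC = π(0.287)⁴/32 = 6.66×10^-4 m⁴; J_CD = π(0.237)⁴/32 = 3.10×10^-4 m⁴; J_DE = π(0.280)⁴/32 = 6.03×10^-4 m⁴.
θ = (T/G)·Σ L_i/J_i = (196000/43.0×10⁹)·(5.03/1.72×10^-3 + 2.87/6.66×10^-4 + 1.09/3.10×10^-4 + 5.55/6.03×10^-4) = 0.09091 rad.

90.9 mrad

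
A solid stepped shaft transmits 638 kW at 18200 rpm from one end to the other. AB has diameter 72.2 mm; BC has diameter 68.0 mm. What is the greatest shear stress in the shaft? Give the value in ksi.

0.786 ksi

ω = 2π·18200/60 = 1906 rad/s, so T = P/ω = 638×10³ / 1906 = 334.8 N·m.
Under the same torque, τ_max = 16T/(πd³) is largest where d is smallest — segment BC (d = 68.0 mm).
τ_max = 16·334.8/(π·(0.0680)³) = 5.422×10^6 Pa.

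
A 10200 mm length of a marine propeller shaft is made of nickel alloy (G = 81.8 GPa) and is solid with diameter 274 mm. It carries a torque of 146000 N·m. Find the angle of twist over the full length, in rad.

J = πd⁴/32 = π(0.274)⁴/32 = 5.534×10^-4 m⁴.
θ = T·L/(G·J) = 146000 × 10.2 / (81.8×10⁹ × 5.534×10^-4) = 0.03290 rad.

0.0329 rad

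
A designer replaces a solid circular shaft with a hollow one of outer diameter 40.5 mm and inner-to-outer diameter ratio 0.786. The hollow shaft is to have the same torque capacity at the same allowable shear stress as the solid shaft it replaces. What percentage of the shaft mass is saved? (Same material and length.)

Equal τ_max and T ⇒ the solid shaft needs d_s³ = d_o³(1−k⁴), so d_s = 40.5·(1−0.786⁴)^(1/3) = 34.50 mm.
Area ratio A_h/A_s = d_o²(1−k²)/d_s² = (1−k²)/(1−k⁴)^(2/3) = 0.5266.
Mass saving = 1 − 0.5266 = 47.3 %.

47.3 %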